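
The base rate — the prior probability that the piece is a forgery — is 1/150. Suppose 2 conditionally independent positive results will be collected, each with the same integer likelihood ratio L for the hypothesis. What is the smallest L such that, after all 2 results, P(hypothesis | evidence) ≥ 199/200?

Prior odds = (1/150)/(149/150) = 1/149.
Target odds = 0.995/0.005 = 199.
Need L² ≥ 199 ÷ (1/149) = 29651.
172² = 29584 < 29651 ≤ 29929 = 173², so L = 173.

173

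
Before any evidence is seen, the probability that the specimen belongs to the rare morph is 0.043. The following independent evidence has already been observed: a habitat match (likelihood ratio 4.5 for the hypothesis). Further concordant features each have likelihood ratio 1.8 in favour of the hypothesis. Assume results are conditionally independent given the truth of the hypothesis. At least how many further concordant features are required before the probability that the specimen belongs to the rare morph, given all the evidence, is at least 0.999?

Prior odds = 0.043/0.957 = 43/957.
Bayes factor of the evidence already in hand = 4.5.
Odds after that evidence = (43/957) × 4.5 = 129/638.
Target odds = 0.999/0.001 = 999.
Need 1.8ⁿ ≥ 999 ÷ (129/638) = 212454/43.
1.8¹⁴ ≈3748.13 falls short of 212454/43 but 1.8¹⁵ ≈6746.64 reaches it, so n = 15.

15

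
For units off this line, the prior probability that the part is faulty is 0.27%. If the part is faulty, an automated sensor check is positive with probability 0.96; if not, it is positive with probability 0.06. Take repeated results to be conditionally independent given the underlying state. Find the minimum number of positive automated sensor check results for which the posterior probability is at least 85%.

3

Prior odds: 0.0027 ÷ 0.9973 = 27/9973.
Likelihood ratio of a positive = 0.96/0.06 = 16.
Target odds: 0.85 ÷ 0.15 = 17/3.
Require 16ⁿ ≥ 17/3 ÷ (27/9973) = 169541/81.
16² = 256 falls short of 169541/81 but 16³ = 4096 reaches it, so n = 3.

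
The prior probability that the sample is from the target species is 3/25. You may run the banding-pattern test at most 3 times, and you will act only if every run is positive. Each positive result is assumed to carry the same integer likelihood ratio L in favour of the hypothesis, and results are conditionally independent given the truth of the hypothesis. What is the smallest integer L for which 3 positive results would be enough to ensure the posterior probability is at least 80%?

4

Prior odds = 0.12/0.88 = 3/22.
Target odds = 0.8/0.2 = 4.
Need L³ ≥ 4 ÷ (3/22) = 88/3.
3³ = 27 < 88/3 ≤ 64 = 4³, so L = 4.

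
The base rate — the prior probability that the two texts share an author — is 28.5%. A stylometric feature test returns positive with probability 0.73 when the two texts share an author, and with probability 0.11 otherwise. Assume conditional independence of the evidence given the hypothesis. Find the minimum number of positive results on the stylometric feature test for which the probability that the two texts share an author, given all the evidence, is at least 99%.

3

Prior odds: 0.285 ÷ 0.715 = 57/143.
Likelihood ratio of a positive result = 0.73/0.11 = 73/11.
Target odds: 0.99 ÷ 0.01 = 99.
Need (57/143) × (73/11)ⁿ ≥ 99, i.e. (73/11)ⁿ ≥ 4719/19.
(73/11)² = 5329/121 falls short of 4719/19 but (73/11)³ = 389017/1331 reaches it, so n = 3.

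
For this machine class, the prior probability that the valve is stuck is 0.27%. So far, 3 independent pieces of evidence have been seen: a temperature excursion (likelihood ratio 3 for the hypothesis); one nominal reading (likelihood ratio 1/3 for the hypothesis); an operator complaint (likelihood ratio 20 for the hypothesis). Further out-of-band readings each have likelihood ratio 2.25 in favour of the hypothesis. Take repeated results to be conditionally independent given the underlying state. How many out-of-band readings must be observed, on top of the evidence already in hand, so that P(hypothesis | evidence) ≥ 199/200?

11

Prior odds = 0.0027/0.9973 = 27/9973.
Combined Bayes factor of the evidence already in hand = 3 × (1/3) × 20 = 20.
Odds after that evidence = (27/9973) × 20 = 540/9973.
Target odds = 0.995/0.005 = 199.
Need 2.25ⁿ ≥ 199 ÷ (540/9973) = 1984627/540.
2.25¹⁰ ≈3325.26 falls short of 1984627/540 but 2.25¹¹ ≈7481.83 reaches it, so n = 11.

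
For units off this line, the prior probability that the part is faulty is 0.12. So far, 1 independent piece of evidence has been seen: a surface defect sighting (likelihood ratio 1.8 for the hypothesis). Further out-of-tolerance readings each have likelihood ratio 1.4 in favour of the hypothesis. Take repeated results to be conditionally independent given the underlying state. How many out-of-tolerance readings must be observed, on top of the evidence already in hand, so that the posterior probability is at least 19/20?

Prior odds = 0.12/0.88 = 3/22.
Bayes factor of the evidence already in hand = 1.8.
Odds after that evidence = (3/22) × 1.8 = 27/110.
Target odds = 0.95/0.05 = 19.
Need 1.4ⁿ ≥ 19 ÷ (27/110) = 2090/27.
1.4¹² ≈56.6939 falls short of 2090/27 but 1.4¹³ ≈79.3715 reaches it, so n = 13.

13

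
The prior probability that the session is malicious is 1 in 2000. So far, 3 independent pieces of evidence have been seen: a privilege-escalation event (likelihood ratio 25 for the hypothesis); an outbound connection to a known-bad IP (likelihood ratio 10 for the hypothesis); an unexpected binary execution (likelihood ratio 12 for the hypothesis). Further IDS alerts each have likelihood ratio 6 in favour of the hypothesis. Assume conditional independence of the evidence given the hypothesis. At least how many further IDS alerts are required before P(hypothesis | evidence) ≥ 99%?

Prior odds = 0.0005/0.9995 = 1/1999.
Combined Bayes factor of the evidence already in hand = 25 × 10 × 12 = 3000.
Odds after that evidence = (1/1999) × 3000 = 3000/1999.
Target odds = 0.99/0.01 = 99.
Need 6ⁿ ≥ 99 ÷ (3000/1999) = 65.967.
6² = 36 falls short of 65.967 but 6³ = 216 reaches it, so n = 3.

3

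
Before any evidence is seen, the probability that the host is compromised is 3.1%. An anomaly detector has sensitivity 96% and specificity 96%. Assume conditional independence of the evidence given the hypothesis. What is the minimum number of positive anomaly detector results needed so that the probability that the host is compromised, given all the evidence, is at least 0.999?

4

Prior odds = 0.031/0.969 = 31/969.
False-positive rate = 1 − 0.96 = 0.04; likelihood ratio of a positive = 0.96/0.04 = 24.
Target odds: 0.999 ÷ 0.001 = 999.
Require 24ⁿ ≥ 999 ÷ (31/969) = 968031/31.
24³ = 13824 falls short of 968031/31 but 24⁴ = 331776 reaches it, so n = 4.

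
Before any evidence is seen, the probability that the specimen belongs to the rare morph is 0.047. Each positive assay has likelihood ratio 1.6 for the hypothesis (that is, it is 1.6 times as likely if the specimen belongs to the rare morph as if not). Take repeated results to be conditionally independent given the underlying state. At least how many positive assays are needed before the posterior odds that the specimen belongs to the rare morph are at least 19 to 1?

Prior odds = 0.047/0.953 = 47/953.
Likelihood ratio per positive assay = 1.6.
Target odds = 19.
Require 1.6ⁿ ≥ 19 ÷ (47/953) = 18107/47.
1.6¹² ≈281.475 falls short of 18107/47 but 1.6¹³ ≈450.36 reaches it, so n = 13.

13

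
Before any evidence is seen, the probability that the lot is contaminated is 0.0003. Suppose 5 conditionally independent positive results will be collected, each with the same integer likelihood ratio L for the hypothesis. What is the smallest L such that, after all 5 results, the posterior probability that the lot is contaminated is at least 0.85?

Prior odds = 0.0003/0.9997 = 3/9997.
Target odds = 0.85/0.15 = 17/3.
Need L⁵ ≥ 17/3 ÷ (3/9997) = 169949/9.
7⁵ = 16807 < 169949/9 ≤ 32768 = 8⁵, so L = 8.

8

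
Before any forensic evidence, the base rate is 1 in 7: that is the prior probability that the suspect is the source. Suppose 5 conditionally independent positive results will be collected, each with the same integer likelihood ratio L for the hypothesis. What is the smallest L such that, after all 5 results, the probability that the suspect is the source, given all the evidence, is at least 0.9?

Prior odds = (1/7)/(6/7) = 1/6.
Target odds = 0.9/0.1 = 9.
Need L⁵ ≥ 9 ÷ (1/6) = 54.
2⁵ = 32 < 54 ≤ 243 = 3⁵, so L = 3.

3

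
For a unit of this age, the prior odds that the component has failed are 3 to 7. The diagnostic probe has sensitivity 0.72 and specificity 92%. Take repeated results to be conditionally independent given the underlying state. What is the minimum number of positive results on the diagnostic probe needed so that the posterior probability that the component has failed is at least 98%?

Prior odds = 3/7.
False-positive rate = 1 − 0.92 = 0.08; likelihood ratio of a positive = 0.72/0.08 = 9.
Target odds: 0.98 ÷ 0.02 = 49.
Require 9ⁿ ≥ 49 ÷ (3/7) = 343/3.
9² = 81 falls short of 343/3 but 9³ = 729 reaches it, so n = 3.

3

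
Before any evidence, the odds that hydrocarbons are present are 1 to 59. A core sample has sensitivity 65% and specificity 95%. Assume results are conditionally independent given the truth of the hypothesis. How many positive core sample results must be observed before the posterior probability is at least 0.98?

4

Prior odds = 1/59.
False-positive rate = 1 − 0.95 = 0.05; likelihood ratio of a positive = 0.65/0.05 = 13.
Target posterior odds = 0.98/0.02 = 49.
Require 13ⁿ ≥ 49 ÷ (1/59) = 2891.
13³ = 2197 falls short of 2891 but 13⁴ = 28561 reaches it, so n = 4.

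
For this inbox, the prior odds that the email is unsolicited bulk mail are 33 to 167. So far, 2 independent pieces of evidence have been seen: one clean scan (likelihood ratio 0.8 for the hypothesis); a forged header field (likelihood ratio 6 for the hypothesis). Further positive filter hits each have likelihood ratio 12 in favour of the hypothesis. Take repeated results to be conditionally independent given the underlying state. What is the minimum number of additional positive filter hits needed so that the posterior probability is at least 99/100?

Prior odds = 33/167.
Combined Bayes factor of the evidence already in hand = 0.8 × 6 = 4.8.
Odds after that evidence = (33/167) × 4.8 = 792/835.
Target odds = 0.99/0.01 = 99.
Need 12ⁿ ≥ 99 ÷ (792/835) = 104.375.
12¹ = 12 falls short of 104.375 but 12² = 144 reaches it, so n = 2.

2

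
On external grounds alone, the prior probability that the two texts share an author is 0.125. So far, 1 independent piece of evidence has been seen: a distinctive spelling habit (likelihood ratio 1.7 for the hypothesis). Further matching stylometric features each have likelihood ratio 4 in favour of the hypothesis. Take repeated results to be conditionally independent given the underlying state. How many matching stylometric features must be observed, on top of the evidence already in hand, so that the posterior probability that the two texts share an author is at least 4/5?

3

Prior odds = 0.125/0.875 = 1/7.
Bayes factor of the evidence already in hand = 1.7.
Odds after that evidence = (1/7) × 1.7 = 17/70.
Target odds = 0.8/0.2 = 4.
Need 4ⁿ ≥ 4 ÷ (17/70) = 280/17.
4² = 16 falls short of 280/17 but 4³ = 64 reaches it, so n = 3.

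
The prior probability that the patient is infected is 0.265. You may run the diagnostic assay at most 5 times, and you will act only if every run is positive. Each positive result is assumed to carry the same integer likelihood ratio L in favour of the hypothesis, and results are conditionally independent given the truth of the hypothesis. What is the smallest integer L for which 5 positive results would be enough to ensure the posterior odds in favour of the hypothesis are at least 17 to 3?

2

Prior odds = 0.265/0.735 = 53/147.
Target odds = 17/3.
Need L⁵ ≥ 17/3 ÷ (53/147) = 833/53.
1⁵ = 1 < 833/53 ≤ 32 = 2⁵, so L = 2.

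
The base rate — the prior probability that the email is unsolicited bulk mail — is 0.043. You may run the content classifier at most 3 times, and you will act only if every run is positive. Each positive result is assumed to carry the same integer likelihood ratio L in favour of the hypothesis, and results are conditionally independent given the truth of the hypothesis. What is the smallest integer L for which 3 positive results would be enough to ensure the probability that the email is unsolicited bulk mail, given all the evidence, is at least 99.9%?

29

Prior odds = 0.043/0.957 = 43/957.
Target odds = 0.999/0.001 = 999.
Need L³ ≥ 999 ÷ (43/957) = 956043/43.
28³ = 21952 < 956043/43 ≤ 24389 = 29³, so L = 29.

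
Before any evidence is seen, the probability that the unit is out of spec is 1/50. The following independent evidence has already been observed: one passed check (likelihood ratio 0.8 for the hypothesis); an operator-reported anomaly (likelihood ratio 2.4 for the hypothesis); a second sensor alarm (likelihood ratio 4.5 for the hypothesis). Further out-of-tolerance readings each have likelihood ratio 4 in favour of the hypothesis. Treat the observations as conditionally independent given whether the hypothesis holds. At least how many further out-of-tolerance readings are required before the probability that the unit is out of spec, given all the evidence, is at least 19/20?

Prior odds = 0.02/0.98 = 1/49.
Combined Bayes factor of the evidence already in hand = 0.8 × 2.4 × 4.5 = 8.64.
Odds after that evidence = (1/49) × 8.64 = 216/1225.
Target odds = 0.95/0.05 = 19.
Need 4ⁿ ≥ 19 ÷ (216/1225) = 23275/216.
4³ = 64 falls short of 23275/216 but 4⁴ = 256 reaches it, so n = 4.

4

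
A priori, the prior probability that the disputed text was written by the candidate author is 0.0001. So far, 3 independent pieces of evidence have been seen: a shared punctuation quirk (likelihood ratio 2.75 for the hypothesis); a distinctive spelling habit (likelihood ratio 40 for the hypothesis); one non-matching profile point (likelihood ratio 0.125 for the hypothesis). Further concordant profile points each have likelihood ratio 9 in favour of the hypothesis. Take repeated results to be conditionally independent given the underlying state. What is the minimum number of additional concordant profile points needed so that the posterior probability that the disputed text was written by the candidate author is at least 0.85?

Prior odds = 0.0001/0.9999 = 1/9999.
Combined Bayes factor of the evidence already in hand = 2.75 × 40 × 0.125 = 13.75.
Odds after that evidence = (1/9999) × 13.75 = 5/3636.
Target odds = 0.85/0.15 = 17/3.
Need 9ⁿ ≥ 17/3 ÷ (5/3636) = 4120.8.
9³ = 729 falls short of 4120.8 but 9⁴ = 6561 reaches it, so n = 4.

4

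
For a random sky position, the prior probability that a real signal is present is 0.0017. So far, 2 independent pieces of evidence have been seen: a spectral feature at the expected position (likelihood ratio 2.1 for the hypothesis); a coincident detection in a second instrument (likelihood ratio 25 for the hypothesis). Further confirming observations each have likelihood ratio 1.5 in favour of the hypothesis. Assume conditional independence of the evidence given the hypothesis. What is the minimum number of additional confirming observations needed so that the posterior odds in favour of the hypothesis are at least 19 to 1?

14

Prior odds = 0.0017/0.9983 = 17/9983.
Combined Bayes factor of the evidence already in hand = 2.1 × 25 = 52.5.
Odds after that evidence = (17/9983) × 52.5 = 1785/19966.
Target odds = 19.
Need 1.5ⁿ ≥ 19 ÷ (1785/19966) = 379354/1785.
1.5¹³ = 1594323/8192 falls short of 379354/1785 but 1.5¹⁴ = 4782969/16384 reaches it, so n = 14.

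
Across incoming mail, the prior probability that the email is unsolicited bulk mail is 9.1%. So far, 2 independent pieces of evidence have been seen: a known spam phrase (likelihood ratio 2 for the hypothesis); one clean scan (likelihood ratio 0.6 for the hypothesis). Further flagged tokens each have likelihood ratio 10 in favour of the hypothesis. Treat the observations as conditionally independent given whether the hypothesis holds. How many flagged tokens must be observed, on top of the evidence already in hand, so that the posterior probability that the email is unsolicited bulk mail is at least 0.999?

4

Prior odds = 0.091/0.909 = 91/909.
Combined Bayes factor of the evidence already in hand = 2 × 0.6 = 1.2.
Odds after that evidence = (91/909) × 1.2 = 182/1515.
Target odds = 0.999/0.001 = 999.
Need 10ⁿ ≥ 999 ÷ (182/1515) = 1513485/182.
10³ = 1000 falls short of 1513485/182 but 10⁴ = 10000 reaches it, so n = 4.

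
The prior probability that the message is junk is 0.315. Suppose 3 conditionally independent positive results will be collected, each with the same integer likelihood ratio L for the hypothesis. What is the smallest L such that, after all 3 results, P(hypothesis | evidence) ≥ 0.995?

8

Prior odds = 0.315/0.685 = 63/137.
Target odds = 0.995/0.005 = 199.
Need L³ ≥ 199 ÷ (63/137) = 27263/63.
7³ = 343 < 27263/63 ≤ 512 = 8³, so L = 8.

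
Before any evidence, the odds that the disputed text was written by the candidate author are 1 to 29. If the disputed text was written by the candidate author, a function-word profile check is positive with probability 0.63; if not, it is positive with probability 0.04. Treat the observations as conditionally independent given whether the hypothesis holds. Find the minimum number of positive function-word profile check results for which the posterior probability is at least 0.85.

Prior odds = 1/29.
Likelihood ratio of a positive = 0.63/0.04 = 15.75.
Target odds: 0.85 ÷ 0.15 = 17/3.
Need (1/29) × 15.75ⁿ ≥ 17/3, i.e. 15.75ⁿ ≥ 493/3.
15.75¹ = 15.75 falls short of 493/3 but 15.75² = 248.0625 reaches it, so n = 2.

2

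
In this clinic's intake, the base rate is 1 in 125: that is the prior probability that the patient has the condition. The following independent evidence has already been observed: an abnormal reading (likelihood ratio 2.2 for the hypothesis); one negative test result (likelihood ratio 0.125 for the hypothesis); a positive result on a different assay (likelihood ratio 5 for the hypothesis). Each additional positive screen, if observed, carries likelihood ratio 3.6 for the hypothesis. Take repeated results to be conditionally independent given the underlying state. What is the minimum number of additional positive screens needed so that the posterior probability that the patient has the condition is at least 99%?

8

Prior odds = 0.008/0.992 = 1/124.
Combined Bayes factor of the evidence already in hand = 2.2 × 0.125 × 5 = 1.375.
Odds after that evidence = (1/124) × 1.375 = 11/992.
Target odds = 0.99/0.01 = 99.
Need 3.6ⁿ ≥ 99 ÷ (11/992) = 8928.
3.6⁷ = 612220032/78125 falls short of 8928 but 3.6⁸ ≈28211.1 reaches it, so n = 8.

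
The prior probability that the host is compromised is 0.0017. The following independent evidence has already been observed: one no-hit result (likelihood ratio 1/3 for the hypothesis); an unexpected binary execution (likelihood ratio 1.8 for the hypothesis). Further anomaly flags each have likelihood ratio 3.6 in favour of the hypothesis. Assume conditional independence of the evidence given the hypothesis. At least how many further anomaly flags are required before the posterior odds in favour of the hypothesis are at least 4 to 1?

7

Prior odds = 0.0017/0.9983 = 17/9983.
Combined Bayes factor of the evidence already in hand = (1/3) × 1.8 = 0.6.
Odds after that evidence = (17/9983) × 0.6 = 51/49915.
Target odds = 4.
Need 3.6ⁿ ≥ 4 ÷ (51/49915) = 199660/51.
3.6⁶ = 34012224/15625 falls short of 199660/51 but 3.6⁷ = 612220032/78125 reaches it, so n = 7.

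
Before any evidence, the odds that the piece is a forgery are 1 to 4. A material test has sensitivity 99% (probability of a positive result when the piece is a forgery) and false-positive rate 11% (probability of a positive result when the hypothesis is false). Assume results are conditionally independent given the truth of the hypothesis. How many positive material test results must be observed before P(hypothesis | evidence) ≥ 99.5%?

Prior odds = 0.25.
Likelihood ratio of a positive result = 0.99/0.11 = 9.
Target posterior odds = 0.995/0.005 = 199.
Need 0.25 × 9ⁿ ≥ 199, i.e. 9ⁿ ≥ 796.
9³ = 729 falls short of 796 but 9⁴ = 6561 reaches it, so n = 4.

4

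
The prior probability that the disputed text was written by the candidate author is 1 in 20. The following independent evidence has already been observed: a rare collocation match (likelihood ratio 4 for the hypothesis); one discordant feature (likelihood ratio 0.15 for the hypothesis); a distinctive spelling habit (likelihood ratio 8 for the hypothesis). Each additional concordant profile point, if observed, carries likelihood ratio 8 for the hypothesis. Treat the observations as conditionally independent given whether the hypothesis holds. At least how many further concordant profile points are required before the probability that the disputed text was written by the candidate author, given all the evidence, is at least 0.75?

Prior odds = 0.05/0.95 = 1/19.
Combined Bayes factor of the evidence already in hand = 4 × 0.15 × 8 = 4.8.
Odds after that evidence = (1/19) × 4.8 = 24/95.
Target odds = 0.75/0.25 = 3.
Need 8ⁿ ≥ 3 ÷ (24/95) = 11.875.
8¹ = 8 falls short of 11.875 but 8² = 64 reaches it, so n = 2.

2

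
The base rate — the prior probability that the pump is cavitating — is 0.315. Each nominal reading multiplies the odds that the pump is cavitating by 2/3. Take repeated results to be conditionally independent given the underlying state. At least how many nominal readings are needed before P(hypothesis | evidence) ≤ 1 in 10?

Prior odds = 0.315/0.685 = 63/137.
Likelihood ratio per nominal reading = 2/3.
Target posterior odds = 0.1/0.9 = 1/9.
Need (63/137) × (2/3)ⁿ ≤ 1/9, i.e. (2/3)ⁿ ≤ 137/567.
(2/3)³ = 8/27 is still above 137/567 but (2/3)⁴ = 16/81 is at or below it, so n = 4.

4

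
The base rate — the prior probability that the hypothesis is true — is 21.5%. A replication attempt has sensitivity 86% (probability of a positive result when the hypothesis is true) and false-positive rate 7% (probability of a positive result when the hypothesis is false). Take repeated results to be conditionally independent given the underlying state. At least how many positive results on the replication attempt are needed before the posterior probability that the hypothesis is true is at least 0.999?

Prior odds = 0.215/0.785 = 43/157.
Likelihood ratio of a positive result = 0.86/0.07 = 86/7.
Target odds: 0.999 ÷ 0.001 = 999.
Need (43/157) × (86/7)ⁿ ≥ 999, i.e. (86/7)ⁿ ≥ 156843/43.
(86/7)³ = 636056/343 falls short of 156843/43 but (86/7)⁴ = 54700816/2401 reaches it, so n = 4.

4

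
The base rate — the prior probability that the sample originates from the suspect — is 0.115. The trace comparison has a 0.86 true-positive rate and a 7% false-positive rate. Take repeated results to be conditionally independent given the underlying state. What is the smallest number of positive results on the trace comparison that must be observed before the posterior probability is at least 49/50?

3

Prior odds = 0.115/0.885 = 23/177.
Likelihood ratio of a positive result = 0.86/0.07 = 86/7.
Target odds: 0.98 ÷ 0.02 = 49.
Require (86/7)ⁿ ≥ 49 ÷ (23/177) = 8673/23.
(86/7)² = 7396/49 falls short of 8673/23 but (86/7)³ = 636056/343 reaches it, so n = 3.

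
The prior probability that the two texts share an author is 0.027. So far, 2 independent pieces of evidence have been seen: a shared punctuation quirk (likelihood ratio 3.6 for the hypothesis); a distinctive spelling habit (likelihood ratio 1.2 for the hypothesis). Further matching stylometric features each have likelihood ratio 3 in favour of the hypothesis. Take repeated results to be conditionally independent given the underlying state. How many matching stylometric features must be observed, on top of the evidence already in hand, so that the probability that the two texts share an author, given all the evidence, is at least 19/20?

5

Prior odds = 0.027/0.973 = 27/973.
Combined Bayes factor of the evidence already in hand = 3.6 × 1.2 = 4.32.
Odds after that evidence = (27/973) × 4.32 = 2916/24325.
Target odds = 0.95/0.05 = 19.
Need 3ⁿ ≥ 19 ÷ (2916/24325) = 462175/2916.
3⁴ = 81 falls short of 462175/2916 but 3⁵ = 243 reaches it, so n = 5.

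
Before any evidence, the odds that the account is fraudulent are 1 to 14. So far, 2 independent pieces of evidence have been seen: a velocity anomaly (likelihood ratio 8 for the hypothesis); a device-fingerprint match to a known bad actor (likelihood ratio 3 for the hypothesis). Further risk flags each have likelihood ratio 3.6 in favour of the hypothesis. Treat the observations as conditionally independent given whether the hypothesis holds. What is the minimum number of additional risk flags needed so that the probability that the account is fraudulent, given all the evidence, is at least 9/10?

Prior odds = 1/14.
Combined Bayes factor of the evidence already in hand = 8 × 3 = 24.
Odds after that evidence = (1/14) × 24 = 12/7.
Target odds = 0.9/0.1 = 9.
Need 3.6ⁿ ≥ 9 ÷ (12/7) = 5.25.
3.6¹ = 3.6 falls short of 5.25 but 3.6² = 12.96 reaches it, so n = 2.

2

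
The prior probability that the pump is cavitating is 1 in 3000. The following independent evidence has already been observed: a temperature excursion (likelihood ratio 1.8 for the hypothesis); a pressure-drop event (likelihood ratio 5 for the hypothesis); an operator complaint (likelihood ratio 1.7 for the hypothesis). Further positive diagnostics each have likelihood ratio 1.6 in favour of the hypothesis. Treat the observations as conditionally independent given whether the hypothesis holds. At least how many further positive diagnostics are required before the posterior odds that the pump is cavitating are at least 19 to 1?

18

Prior odds = (1/3000)/(2999/3000) = 1/2999.
Combined Bayes factor of the evidence already in hand = 1.8 × 5 × 1.7 = 15.3.
Odds after that evidence = (1/2999) × 15.3 = 153/29990.
Target odds = 19.
Need 1.6ⁿ ≥ 19 ÷ (153/29990) = 569810/153.
1.6¹⁷ ≈2951.48 falls short of 569810/153 but 1.6¹⁸ ≈4722.37 reaches it, so n = 18.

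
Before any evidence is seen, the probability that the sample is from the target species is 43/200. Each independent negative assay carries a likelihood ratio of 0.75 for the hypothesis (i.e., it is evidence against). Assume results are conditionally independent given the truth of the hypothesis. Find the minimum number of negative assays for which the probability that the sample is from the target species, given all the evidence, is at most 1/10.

Prior odds: 0.215 ÷ 0.785 = 43/157.
Likelihood ratio per negative assay = 0.75.
Target odds: 0.1 ÷ 0.9 = 1/9.
Require 0.75ⁿ ≤ 1/9 ÷ (43/157) = 157/387.
0.75³ = 0.421875 is still above 157/387 but 0.75⁴ = 0.31640625 is at or below it, so n = 4.

4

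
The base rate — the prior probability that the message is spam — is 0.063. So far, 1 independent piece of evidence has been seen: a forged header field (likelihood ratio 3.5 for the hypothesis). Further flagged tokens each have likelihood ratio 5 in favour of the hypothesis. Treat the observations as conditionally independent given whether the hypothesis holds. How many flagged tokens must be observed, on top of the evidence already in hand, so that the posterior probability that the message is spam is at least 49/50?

Prior odds = 0.063/0.937 = 63/937.
Bayes factor of the evidence already in hand = 3.5.
Odds after that evidence = (63/937) × 3.5 = 441/1874.
Target odds = 0.98/0.02 = 49.
Need 5ⁿ ≥ 49 ÷ (441/1874) = 1874/9.
5³ = 125 falls short of 1874/9 but 5⁴ = 625 reaches it, so n = 4.

4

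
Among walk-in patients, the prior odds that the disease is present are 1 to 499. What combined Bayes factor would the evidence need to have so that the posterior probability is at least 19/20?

9481

Prior odds = 1/499.
Target odds = 0.95/0.05 = 19.
Required Bayes factor = 19 ÷ (1/499) = 9481.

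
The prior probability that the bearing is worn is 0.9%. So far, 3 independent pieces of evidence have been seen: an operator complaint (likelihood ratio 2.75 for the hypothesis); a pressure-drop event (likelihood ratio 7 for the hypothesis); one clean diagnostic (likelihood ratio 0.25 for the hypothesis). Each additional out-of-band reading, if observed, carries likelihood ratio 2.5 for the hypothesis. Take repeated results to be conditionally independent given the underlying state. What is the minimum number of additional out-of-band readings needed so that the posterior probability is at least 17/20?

Prior odds = 0.009/0.991 = 9/991.
Combined Bayes factor of the evidence already in hand = 2.75 × 7 × 0.25 = 4.8125.
Odds after that evidence = (9/991) × 4.8125 = 693/15856.
Target odds = 0.85/0.15 = 17/3.
Need 2.5ⁿ ≥ 17/3 ÷ (693/15856) = 269552/2079.
2.5⁵ = 97.65625 falls short of 269552/2079 but 2.5⁶ = 244.140625 reaches it, so n = 6.

6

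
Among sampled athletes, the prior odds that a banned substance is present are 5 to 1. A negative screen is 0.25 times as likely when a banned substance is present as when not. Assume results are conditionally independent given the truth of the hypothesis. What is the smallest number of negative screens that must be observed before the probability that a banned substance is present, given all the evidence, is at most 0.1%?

Prior odds = 5.
Likelihood ratio per negative screen = 0.25.
Target odds: 0.001 ÷ 0.999 = 1/999.
Need 5 × 0.25ⁿ ≤ 1/999, i.e. 0.25ⁿ ≤ 1/4995.
0.25⁶ = 1/4096 is still above 1/4995 but 0.25⁷ = 1/16384 is at or below it, so n = 7.

7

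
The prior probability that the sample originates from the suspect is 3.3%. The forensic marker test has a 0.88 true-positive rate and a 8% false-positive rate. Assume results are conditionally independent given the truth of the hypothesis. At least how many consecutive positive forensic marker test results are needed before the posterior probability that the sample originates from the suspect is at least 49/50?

Prior odds = 0.033/0.967 = 33/967.
Likelihood ratio of a positive result = 0.88/0.08 = 11.
Target odds: 0.98 ÷ 0.02 = 49.
Require 11ⁿ ≥ 49 ÷ (33/967) = 47383/33.
11³ = 1331 falls short of 47383/33 but 11⁴ = 14641 reaches it, so n = 4.

4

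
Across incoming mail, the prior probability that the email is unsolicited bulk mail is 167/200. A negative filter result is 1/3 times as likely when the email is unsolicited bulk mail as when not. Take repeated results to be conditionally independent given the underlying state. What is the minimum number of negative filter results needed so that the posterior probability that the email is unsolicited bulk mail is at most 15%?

Prior odds = 0.835/0.165 = 167/33.
Likelihood ratio per negative filter result = 1/3.
Target odds: 0.15 ÷ 0.85 = 3/17.
Need (167/33) × (1/3)ⁿ ≤ 3/17, i.e. (1/3)ⁿ ≤ 99/2839.
(1/3)³ = 1/27 is still above 99/2839 but (1/3)⁴ = 1/81 is at or below it, so n = 4.

4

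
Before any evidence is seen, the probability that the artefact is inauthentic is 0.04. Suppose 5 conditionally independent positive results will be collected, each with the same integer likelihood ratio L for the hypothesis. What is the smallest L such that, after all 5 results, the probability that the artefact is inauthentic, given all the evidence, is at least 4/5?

3

Prior odds = 0.04/0.96 = 1/24.
Target odds = 0.8/0.2 = 4.
Need L⁵ ≥ 4 ÷ (1/24) = 96.
2⁵ = 32 < 96 ≤ 243 = 3⁵, so L = 3.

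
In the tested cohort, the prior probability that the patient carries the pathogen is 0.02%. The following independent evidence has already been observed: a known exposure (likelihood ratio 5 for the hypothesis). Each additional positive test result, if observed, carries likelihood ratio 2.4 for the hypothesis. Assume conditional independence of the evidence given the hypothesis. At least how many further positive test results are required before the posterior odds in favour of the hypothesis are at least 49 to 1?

Prior odds = 0.0002/0.9998 = 1/4999.
Bayes factor of the evidence already in hand = 5.
Odds after that evidence = (1/4999) × 5 = 5/4999.
Target odds = 49.
Need 2.4ⁿ ≥ 49 ÷ (5/4999) = 48990.2.
2.4¹² ≈36520.3 falls short of 48990.2 but 2.4¹³ ≈87648.8 reaches it, so n = 13.

13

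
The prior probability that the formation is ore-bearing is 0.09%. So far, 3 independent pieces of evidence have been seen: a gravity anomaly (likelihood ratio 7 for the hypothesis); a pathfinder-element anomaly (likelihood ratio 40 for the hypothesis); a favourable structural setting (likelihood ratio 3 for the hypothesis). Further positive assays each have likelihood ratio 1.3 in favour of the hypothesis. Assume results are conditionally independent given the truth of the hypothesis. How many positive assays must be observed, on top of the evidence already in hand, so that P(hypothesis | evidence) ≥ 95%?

13

Prior odds = 0.0009/0.9991 = 9/9991.
Combined Bayes factor of the evidence already in hand = 7 × 40 × 3 = 840.
Odds after that evidence = (9/9991) × 840 = 7560/9991.
Target odds = 0.95/0.05 = 19.
Need 1.3ⁿ ≥ 19 ÷ (7560/9991) = 189829/7560.
1.3¹² ≈23.2981 falls short of 189829/7560 but 1.3¹³ ≈30.2875 reaches it, so n = 13.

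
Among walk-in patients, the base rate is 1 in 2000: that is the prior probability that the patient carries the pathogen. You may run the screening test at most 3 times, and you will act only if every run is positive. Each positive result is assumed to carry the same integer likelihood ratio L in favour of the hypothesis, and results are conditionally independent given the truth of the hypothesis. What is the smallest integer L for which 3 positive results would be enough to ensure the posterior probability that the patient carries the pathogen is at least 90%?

27

Prior odds = 0.0005/0.9995 = 1/1999.
Target odds = 0.9/0.1 = 9.
Need L³ ≥ 9 ÷ (1/1999) = 17991.
26³ = 17576 < 17991 ≤ 19683 = 27³, so L = 27.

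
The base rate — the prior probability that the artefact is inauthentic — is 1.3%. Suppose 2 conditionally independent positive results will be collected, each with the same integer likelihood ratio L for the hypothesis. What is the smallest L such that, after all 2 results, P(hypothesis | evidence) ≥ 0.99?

87

Prior odds = 0.013/0.987 = 13/987.
Target odds = 0.99/0.01 = 99.
Need L² ≥ 99 ÷ (13/987) = 97713/13.
86² = 7396 < 97713/13 ≤ 7569 = 87², so L = 87.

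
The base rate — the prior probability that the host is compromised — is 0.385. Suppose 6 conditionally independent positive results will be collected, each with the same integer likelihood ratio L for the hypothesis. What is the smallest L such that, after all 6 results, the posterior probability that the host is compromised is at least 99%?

3

Prior odds = 0.385/0.615 = 77/123.
Target odds = 0.99/0.01 = 99.
Need L⁶ ≥ 99 ÷ (77/123) = 1107/7.
2⁶ = 64 < 1107/7 ≤ 729 = 3⁶, so L = 3.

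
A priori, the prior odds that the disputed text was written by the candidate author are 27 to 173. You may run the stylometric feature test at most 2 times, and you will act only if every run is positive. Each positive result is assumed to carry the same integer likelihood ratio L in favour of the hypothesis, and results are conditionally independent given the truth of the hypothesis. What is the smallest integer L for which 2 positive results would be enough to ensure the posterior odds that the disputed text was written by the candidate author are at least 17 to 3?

Prior odds = 27/173.
Target odds = 17/3.
Need L² ≥ 17/3 ÷ (27/173) = 2941/81.
6² = 36 < 2941/81 ≤ 49 = 7², so L = 7.

7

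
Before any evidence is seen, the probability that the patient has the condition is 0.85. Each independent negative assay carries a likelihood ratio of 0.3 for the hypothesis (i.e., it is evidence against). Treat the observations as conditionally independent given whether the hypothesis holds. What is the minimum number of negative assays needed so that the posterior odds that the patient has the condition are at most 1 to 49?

Prior odds = 0.85/0.15 = 17/3.
Likelihood ratio per negative assay = 0.3.
Target odds = 1/49.
Require 0.3ⁿ ≤ 1/49 ÷ (17/3) = 3/833.
0.3⁴ = 0.0081 is still above 3/833 but 0.3⁵ = 243/100000 is at or below it, so n = 5.

5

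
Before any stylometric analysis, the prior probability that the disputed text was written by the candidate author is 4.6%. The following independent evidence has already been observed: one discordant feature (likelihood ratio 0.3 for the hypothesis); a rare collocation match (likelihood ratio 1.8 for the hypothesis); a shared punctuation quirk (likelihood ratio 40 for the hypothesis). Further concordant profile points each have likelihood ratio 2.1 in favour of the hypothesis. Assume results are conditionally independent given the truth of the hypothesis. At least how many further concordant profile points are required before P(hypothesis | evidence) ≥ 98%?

Prior odds = 0.046/0.954 = 23/477.
Combined Bayes factor of the evidence already in hand = 0.3 × 1.8 × 40 = 21.6.
Odds after that evidence = (23/477) × 21.6 = 276/265.
Target odds = 0.98/0.02 = 49.
Need 2.1ⁿ ≥ 49 ÷ (276/265) = 12985/276.
2.1⁵ = 4084101/100000 falls short of 12985/276 but 2.1⁶ = 85766121/1000000 reaches it, so n = 6.

6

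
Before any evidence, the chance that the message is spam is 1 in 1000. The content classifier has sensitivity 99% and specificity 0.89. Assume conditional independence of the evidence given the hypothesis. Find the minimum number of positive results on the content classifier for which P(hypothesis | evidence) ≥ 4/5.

4

Prior odds: 0.001 ÷ 0.999 = 1/999.
False-positive rate = 1 − 0.89 = 0.11; likelihood ratio of a positive = 0.99/0.11 = 9.
Target posterior odds = 0.8/0.2 = 4.
Require 9ⁿ ≥ 4 ÷ (1/999) = 3996.
9³ = 729 falls short of 3996 but 9⁴ = 6561 reaches it, so n = 4.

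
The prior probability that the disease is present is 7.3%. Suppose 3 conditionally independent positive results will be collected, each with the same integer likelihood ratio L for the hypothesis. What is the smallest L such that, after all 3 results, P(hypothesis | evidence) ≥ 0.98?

9

Prior odds = 0.073/0.927 = 73/927.
Target odds = 0.98/0.02 = 49.
Need L³ ≥ 49 ÷ (73/927) = 45423/73.
8³ = 512 < 45423/73 ≤ 729 = 9³, so L = 9.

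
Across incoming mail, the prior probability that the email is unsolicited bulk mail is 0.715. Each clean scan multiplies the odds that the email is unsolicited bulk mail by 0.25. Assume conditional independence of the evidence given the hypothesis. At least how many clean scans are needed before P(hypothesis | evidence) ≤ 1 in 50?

4

Prior odds: 0.715 ÷ 0.285 = 143/57.
Likelihood ratio per clean scan = 0.25.
Target posterior odds = 0.02/0.98 = 1/49.
Need (143/57) × 0.25ⁿ ≤ 1/49, i.e. 0.25ⁿ ≤ 57/7007.
0.25³ = 0.015625 is still above 57/7007 but 0.25⁴ = 0.00390625 is at or below it, so n = 4.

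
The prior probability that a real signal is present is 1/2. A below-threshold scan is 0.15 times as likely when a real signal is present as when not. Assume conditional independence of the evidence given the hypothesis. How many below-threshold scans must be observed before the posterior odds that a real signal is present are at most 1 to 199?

Prior odds = 0.5/0.5 = 1.
Likelihood ratio per below-threshold scan = 0.15.
Target odds = 1/199.
Require 0.15ⁿ ≤ 1/199 ÷ 1 = 1/199.
0.15² = 0.0225 is still above 1/199 but 0.15³ = 0.003375 is at or below it, so n = 3.

3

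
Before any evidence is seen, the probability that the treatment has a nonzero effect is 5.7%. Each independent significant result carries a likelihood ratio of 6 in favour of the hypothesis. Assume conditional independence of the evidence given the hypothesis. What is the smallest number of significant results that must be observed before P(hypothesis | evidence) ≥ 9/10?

Prior odds = 0.057/0.943 = 57/943.
Likelihood ratio per significant result = 6.
Target posterior odds = 0.9/0.1 = 9.
Require 6ⁿ ≥ 9 ÷ (57/943) = 2829/19.
6² = 36 falls short of 2829/19 but 6³ = 216 reaches it, so n = 3.

3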